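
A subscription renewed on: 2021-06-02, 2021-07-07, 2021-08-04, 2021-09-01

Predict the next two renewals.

These are Wednesdays at 28- or 35-day spacing (35, 28, 28).
The pattern: 1st Wednesday of the month.
October 2021 — 1st Wednesday is 2021-10-06.
November 2021 — 1st Wednesday is 2021-11-03.

2021-10-06, 2021-11-03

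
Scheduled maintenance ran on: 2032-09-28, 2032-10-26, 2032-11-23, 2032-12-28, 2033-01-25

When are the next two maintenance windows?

Gaps: 28, 28, 35, 28 days — a mix of 28 and 35. Every date is a Tuesday.
Each is the 4th Tuesday of its month.
4th Tuesday of February 2033: 2033-02-22.
4th Tuesday of March 2033: 2033-03-22.

2033-02-22, 2033-03-22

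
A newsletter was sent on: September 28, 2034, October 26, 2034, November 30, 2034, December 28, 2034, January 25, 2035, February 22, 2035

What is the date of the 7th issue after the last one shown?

September 27, 2035

Every date is a Thursday; gaps 28, 35, 28, 28, 28 days.
Each is the last Thursday of its month (at least one falls on the 29th or later, ruling out '4th Thursday').
March 2035 ends with Thursday March 29, 2035.
April 2035 ends with Thursday April 26, 2035.
Last Thursday of May 2035: May 31, 2035.
Last Thursday of June 2035: June 28, 2035.
July 2035 ends with Thursday July 26, 2035.
August 2035 ends with Thursday August 30, 2035.
September 2035 ends with Thursday September 27, 2035.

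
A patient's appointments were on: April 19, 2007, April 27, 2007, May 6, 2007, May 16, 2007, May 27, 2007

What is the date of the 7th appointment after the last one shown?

September 9, 2007

Intervals are 8, 9, 10, 11 days — an arithmetic progression with common difference 1.
Next gap: 12 days. May 27, 2007 + 12 days = June 8, 2007.
Next gap: 13 days. June 8, 2007 + 13 days = June 21, 2007.
Next gap: 14 days. June 21, 2007 + 14 days = July 5, 2007.
Next gap: 15 days. July 5, 2007 + 15 days = July 20, 2007.
Next gap: 16 days. July 20, 2007 + 16 days = August 5, 2007.
Next gap: 17 days. August 5, 2007 + 17 days = August 22, 2007.
Next gap: 18 days. August 22, 2007 + 18 days = September 9, 2007.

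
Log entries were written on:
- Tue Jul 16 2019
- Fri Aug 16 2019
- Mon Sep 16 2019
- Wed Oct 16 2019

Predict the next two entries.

Gaps: 31, 31, 30 days — not constant. Every event is on the 16th of the month.
Pattern: the 16th of each month.
Next: November 2019 → Sat Nov 16 2019.
December 2019: Mon Dec 16 2019.

Sat Nov 16 2019, Mon Dec 16 2019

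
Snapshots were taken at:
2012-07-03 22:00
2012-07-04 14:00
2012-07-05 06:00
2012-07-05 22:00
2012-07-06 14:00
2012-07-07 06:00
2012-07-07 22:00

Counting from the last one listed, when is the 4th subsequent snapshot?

2012-07-10 14:00

Spacing: 16, 16, 16, 16, 16, 16 h — constant 16 h.
2012-07-07 22:00 + 16 h = 2012-07-08 14:00.
2012-07-08 14:00 + 16 h = 2012-07-09 06:00.
2012-07-09 06:00 + 16 h = 2012-07-09 22:00.
2012-07-09 22:00 + 16 h = 2012-07-10 14:00.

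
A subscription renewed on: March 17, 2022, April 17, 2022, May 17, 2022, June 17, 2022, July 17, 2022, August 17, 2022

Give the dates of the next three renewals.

September 17, 2022; October 17, 2022; November 17, 2022

The day-of-month is always 17 (31, 30, 31, 30, 31 days between events).
So this recurs on the 17th of each month.
Next: September 2022 → September 17, 2022.
October 2022: October 17, 2022.
Next: November 2022 → November 17, 2022.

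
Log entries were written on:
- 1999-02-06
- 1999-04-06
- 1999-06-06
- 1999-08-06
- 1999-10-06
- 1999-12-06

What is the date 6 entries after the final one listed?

Each date is the 6th; the gaps (59, 61, 61, 61, 61) track the month lengths.
The rule is the 6th of every 2 months.
Next: February 2000 → 2000-02-06.
April 2000: 2000-04-06.
June 2000: 2000-06-06.
August 2000: 2000-08-06.
October 2000: 2000-10-06.
Next: December 2000 → 2000-12-06.

2000-12-06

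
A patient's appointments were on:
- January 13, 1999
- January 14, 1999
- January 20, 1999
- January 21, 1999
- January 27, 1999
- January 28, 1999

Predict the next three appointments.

February 3, 1999; February 4, 1999; February 10, 1999

The gap pattern 1, 6, 1, 6, 1 repeats every 2 events.
These are the Wednesdays and Thursdays of each week.
Next Wednesday: February 3, 1999.
Next Thursday: February 4, 1999.
The following Wednesday is February 10, 1999.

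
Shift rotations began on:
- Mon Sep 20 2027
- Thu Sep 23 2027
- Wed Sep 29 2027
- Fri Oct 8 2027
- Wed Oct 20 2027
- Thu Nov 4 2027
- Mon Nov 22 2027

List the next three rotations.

Mon Dec 13 2027, Thu Jan 6 2028, Wed Feb 2 2028

Gaps: 3, 6, 9, 12, 15, 18 days — each gap is 3 larger than the previous one.
Next gap: 21 days. Mon Nov 22 2027 + 21 days = Mon Dec 13 2027.
Next gap: 24 days. Mon Dec 13 2027 + 24 days = Thu Jan 6 2028.
Next gap: 27 days. Thu Jan 6 2028 + 27 days = Wed Feb 2 2028.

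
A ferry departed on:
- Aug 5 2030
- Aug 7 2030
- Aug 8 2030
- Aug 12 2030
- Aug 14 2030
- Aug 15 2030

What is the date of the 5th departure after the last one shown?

Aug 28 2030

Gaps: 2, 1, 4, 2, 1 days — not constant, but cyclic with period 3.
The events fall on every Monday, Wednesday and Thursday.
Next Monday: Aug 19 2030.
The following Wednesday is Aug 21 2030.
Next Thursday: Aug 22 2030.
The following Monday is Aug 26 2030.
The following Wednesday is Aug 28 2030.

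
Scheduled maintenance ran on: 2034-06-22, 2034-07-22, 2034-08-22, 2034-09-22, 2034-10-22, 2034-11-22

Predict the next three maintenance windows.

2034-12-22, 2035-01-22, 2035-02-22

The day-of-month is always 22 (30, 31, 31, 30, 31 days between events).
So this recurs on the 22nd of each month.
December 2034: 2034-12-22.
Next: January 2035 → 2035-01-22.
Next: February 2035 → 2035-02-22.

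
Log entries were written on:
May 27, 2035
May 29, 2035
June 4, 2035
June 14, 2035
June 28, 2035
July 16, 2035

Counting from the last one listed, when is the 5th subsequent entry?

Intervals are 2, 6, 10, 14, 18 days — an arithmetic progression with common difference 4.
Next gap: 22 days. July 16, 2035 + 22 days = August 7, 2035.
Next gap: 26 days. August 7, 2035 + 26 days = September 2, 2035.
Next gap: 30 days. September 2, 2035 + 30 days = October 2, 2035.
Next gap: 34 days. October 2, 2035 + 34 days = November 5, 2035.
Next gap: 38 days. November 5, 2035 + 38 days = December 13, 2035.

December 13, 2035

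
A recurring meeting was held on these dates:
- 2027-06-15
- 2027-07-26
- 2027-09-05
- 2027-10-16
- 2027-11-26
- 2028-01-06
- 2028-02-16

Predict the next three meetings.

2028-03-28, 2028-05-08, 2028-06-18

The spacing is 41, 41, 41, 41, 41, 41 days — always 41 days.
2028-02-16 + 41 days = 2028-03-28.
2028-03-28 + 41 days = 2028-05-08.
2028-05-08 + 41 days = 2028-06-18.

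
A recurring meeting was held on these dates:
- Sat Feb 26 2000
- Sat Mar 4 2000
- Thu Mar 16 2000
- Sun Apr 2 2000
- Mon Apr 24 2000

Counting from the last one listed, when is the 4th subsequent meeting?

Sat Sep 9 2000

Intervals are 7, 12, 17, 22 days — an arithmetic progression with common difference 5.
Next gap: 27 days. Mon Apr 24 2000 + 27 days = Sun May 21 2000.
Next gap: 32 days. Sun May 21 2000 + 32 days = Thu Jun 22 2000.
Next gap: 37 days. Thu Jun 22 2000 + 37 days = Sat Jul 29 2000.
Next gap: 42 days. Sat Jul 29 2000 + 42 days = Sat Sep 9 2000.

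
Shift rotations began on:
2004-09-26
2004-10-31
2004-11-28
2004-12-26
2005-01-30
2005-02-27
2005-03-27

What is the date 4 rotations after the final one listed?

2005-07-31

All Sundays; the gaps (35, 28, 28, 35, 28, 28) vary with month length.
This is the last Sunday of each month.
April 2005 ends with Sunday 2005-04-24.
May 2005 ends with Sunday 2005-05-29.
Last Sunday of June 2005: 2005-06-26.
Last Sunday of July 2005: 2005-07-31.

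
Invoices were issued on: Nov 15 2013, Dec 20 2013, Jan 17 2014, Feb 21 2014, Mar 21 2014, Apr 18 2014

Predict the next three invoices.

May 16 2014, Jun 20 2014, Jul 18 2014

These are Fridays at 28- or 35-day spacing (35, 28, 35, 28, 28).
The pattern: 3rd Friday of the month.
3rd Friday of May 2014: May 16 2014.
June 2014 — 3rd Friday is Jun 20 2014.
July 2014 — 3rd Friday is Jul 18 2014.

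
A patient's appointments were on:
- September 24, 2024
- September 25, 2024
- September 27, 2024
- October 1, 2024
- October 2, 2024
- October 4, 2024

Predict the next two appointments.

October 8, 2024; October 9, 2024

Every event lands on a Tuesday or Wednesday or Friday (gaps cycle 1, 2, 4, 1, 2).
So the schedule is: every Tuesday, Wednesday and Friday.
The following Tuesday is October 8, 2024.
Next Wednesday: October 9, 2024.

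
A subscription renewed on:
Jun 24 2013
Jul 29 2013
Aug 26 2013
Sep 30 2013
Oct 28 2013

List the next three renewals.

Nov 25 2013, Dec 30 2013, Jan 27 2014

All Mondays; the gaps (35, 28, 35, 28) vary with month length.
This is the last Monday of each month.
November 2013 ends with Monday Nov 25 2013.
Last Monday of December 2013: Dec 30 2013.
January 2014 ends with Monday Jan 27 2014.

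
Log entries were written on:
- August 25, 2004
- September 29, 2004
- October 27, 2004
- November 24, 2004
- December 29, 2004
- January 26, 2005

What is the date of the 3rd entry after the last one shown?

Every date is a Wednesday; gaps 35, 28, 28, 35, 28 days.
Each is the last Wednesday of its month (at least one falls on the 29th or later, ruling out '4th Wednesday').
Last Wednesday of February 2005: February 23, 2005.
Last Wednesday of March 2005: March 30, 2005.
April 2005 ends with Wednesday April 27, 2005.

April 27, 2005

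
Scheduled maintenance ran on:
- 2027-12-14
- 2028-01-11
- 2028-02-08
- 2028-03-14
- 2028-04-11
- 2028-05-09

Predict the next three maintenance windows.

Gaps: 28, 28, 35, 28, 28 days — a mix of 28 and 35. Every date is a Tuesday.
Each is the 2nd Tuesday of its month.
2nd Tuesday of June 2028: 2028-06-13.
2nd Tuesday of July 2028: 2028-07-11.
2nd Tuesday of August 2028: 2028-08-08.

2028-06-13, 2028-07-11, 2028-08-08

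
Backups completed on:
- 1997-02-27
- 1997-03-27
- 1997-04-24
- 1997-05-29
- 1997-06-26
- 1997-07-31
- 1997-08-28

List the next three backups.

Every date is a Thursday; gaps 28, 28, 35, 28, 35, 28 days.
Each is the last Thursday of its month (at least one falls on the 29th or later, ruling out '4th Thursday').
September 1997 ends with Thursday 1997-09-25.
Last Thursday of October 1997: 1997-10-30.
November 1997 ends with Thursday 1997-11-27.

1997-09-25, 1997-10-30, 1997-11-27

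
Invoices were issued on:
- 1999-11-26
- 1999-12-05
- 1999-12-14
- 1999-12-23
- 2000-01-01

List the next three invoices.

Every event comes 9 days after the last (9, 9, 9, 9).
2000-01-01 + 9 days = 2000-01-10.
2000-01-10 + 9 days = 2000-01-19.
2000-01-19 + 9 days = 2000-01-28.

2000-01-10, 2000-01-19, 2000-01-28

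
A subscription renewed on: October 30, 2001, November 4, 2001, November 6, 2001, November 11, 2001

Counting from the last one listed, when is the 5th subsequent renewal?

The gap pattern 5, 2, 5 repeats every 2 events.
These are the Tuesdays and Sundays of each week.
Next Tuesday: November 13, 2001.
Next Sunday: November 18, 2001.
Next Tuesday: November 20, 2001.
The following Sunday is November 25, 2001.
The following Tuesday is November 27, 2001.

November 27, 2001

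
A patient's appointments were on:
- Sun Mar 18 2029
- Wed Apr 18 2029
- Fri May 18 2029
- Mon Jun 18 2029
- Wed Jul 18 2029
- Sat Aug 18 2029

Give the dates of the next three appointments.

Tue Sep 18 2029, Thu Oct 18 2029, Sun Nov 18 2029

The day-of-month is always 18 (31, 30, 31, 30, 31 days between events).
So this recurs on the 18th of each month.
September 2029: Tue Sep 18 2029.
October 2029: Thu Oct 18 2029.
November 2029: Sun Nov 18 2029.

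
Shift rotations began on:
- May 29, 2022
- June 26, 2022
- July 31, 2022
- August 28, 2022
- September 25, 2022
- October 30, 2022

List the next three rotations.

Every date is a Sunday; gaps 28, 35, 28, 28, 35 days.
Each is the last Sunday of its month (at least one falls on the 29th or later, ruling out '4th Sunday').
Last Sunday of November 2022: November 27, 2022.
December 2022 ends with Sunday December 25, 2022.
Last Sunday of January 2023: January 29, 2023.

November 27, 2022; December 25, 2022; January 29, 2023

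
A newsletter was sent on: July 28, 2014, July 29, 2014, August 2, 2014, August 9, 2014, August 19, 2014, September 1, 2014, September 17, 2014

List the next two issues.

October 6, 2014; October 28, 2014

Gaps: 1, 4, 7, 10, 13, 16 days — each gap is 3 larger than the previous one.
Next gap: 19 days. September 17, 2014 + 19 days = October 6, 2014.
Next gap: 22 days. October 6, 2014 + 22 days = October 28, 2014.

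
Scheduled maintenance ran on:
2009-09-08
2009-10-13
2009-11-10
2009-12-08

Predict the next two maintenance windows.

Gaps: 35, 28, 28 days — a mix of 28 and 35. Every date is a Tuesday.
Each is the 2nd Tuesday of its month.
2nd Tuesday of January 2010: 2010-01-12.
February 2010 — 2nd Tuesday is 2010-02-09.

2010-01-12, 2010-02-09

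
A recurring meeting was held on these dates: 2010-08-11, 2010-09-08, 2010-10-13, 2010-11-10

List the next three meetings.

Gaps: 28, 35, 28 days — a mix of 28 and 35. Every date is a Wednesday.
Each is the 2nd Wednesday of its month.
2nd Wednesday of December 2010: 2010-12-08.
2nd Wednesday of January 2011: 2011-01-12.
2nd Wednesday of February 2011: 2011-02-09.

2010-12-08, 2011-01-12, 2011-02-09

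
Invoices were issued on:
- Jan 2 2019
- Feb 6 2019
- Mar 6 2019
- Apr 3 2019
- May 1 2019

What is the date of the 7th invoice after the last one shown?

Dec 4 2019

Gaps: 35, 28, 28, 28 days — a mix of 28 and 35. Every date is a Wednesday.
Each is the 1st Wednesday of its month.
1st Wednesday of June 2019: Jun 5 2019.
July 2019 — 1st Wednesday is Jul 3 2019.
1st Wednesday of August 2019: Aug 7 2019.
1st Wednesday of September 2019: Sep 4 2019.
1st Wednesday of October 2019: Oct 2 2019.
1st Wednesday of November 2019: Nov 6 2019.
1st Wednesday of December 2019: Dec 4 2019.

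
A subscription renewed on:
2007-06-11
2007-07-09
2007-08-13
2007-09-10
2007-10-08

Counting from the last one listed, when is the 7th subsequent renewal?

Gaps: 28, 35, 28, 28 days — a mix of 28 and 35. Every date is a Monday.
Each is the 2nd Monday of its month.
2nd Monday of November 2007: 2007-11-12.
2nd Monday of December 2007: 2007-12-10.
January 2008 — 2nd Monday is 2008-01-14.
February 2008 — 2nd Monday is 2008-02-11.
2nd Monday of March 2008: 2008-03-10.
2nd Monday of April 2008: 2008-04-14.
May 2008 — 2nd Monday is 2008-05-12.

2008-05-12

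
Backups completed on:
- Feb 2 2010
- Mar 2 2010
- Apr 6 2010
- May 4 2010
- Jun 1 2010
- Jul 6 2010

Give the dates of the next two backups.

Aug 3 2010, Sep 7 2010

These are Tuesdays at 28- or 35-day spacing (28, 35, 28, 28, 35).
The pattern: 1st Tuesday of the month.
1st Tuesday of August 2010: Aug 3 2010.
1st Tuesday of September 2010: Sep 7 2010.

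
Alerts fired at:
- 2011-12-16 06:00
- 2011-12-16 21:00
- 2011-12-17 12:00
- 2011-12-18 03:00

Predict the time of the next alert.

The interval is a steady 15 hours (15, 15, 15).
2011-12-18 03:00 + 15 h = 2011-12-18 18:00.

2011-12-18 18:00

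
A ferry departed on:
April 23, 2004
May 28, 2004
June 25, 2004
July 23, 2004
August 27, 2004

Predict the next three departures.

Gaps: 35, 28, 28, 35 days — a mix of 28 and 35. Every date is a Friday.
Each is the 4th Friday of its month.
September 2004 — 4th Friday is September 24, 2004.
4th Friday of October 2004: October 22, 2004.
4th Friday of November 2004: November 26, 2004.

September 24, 2004; October 22, 2004; November 26, 2004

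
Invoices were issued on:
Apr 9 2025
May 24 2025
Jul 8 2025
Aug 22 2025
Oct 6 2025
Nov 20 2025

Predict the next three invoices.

Gaps between consecutive events: 45, 45, 45, 45, 45 days — a constant 45-day interval.
Nov 20 2025 + 45 days = Jan 4 2026.
Jan 4 2026 + 45 days = Feb 18 2026.
Feb 18 2026 + 45 days = Apr 4 2026.

Jan 4 2026, Feb 18 2026, Apr 4 2026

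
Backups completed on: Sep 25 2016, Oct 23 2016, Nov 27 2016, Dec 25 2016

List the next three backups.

These are Sundays at 28- or 35-day spacing (28, 35, 28).
The pattern: 4th Sunday of the month.
January 2017 — 4th Sunday is Jan 22 2017.
February 2017 — 4th Sunday is Feb 26 2017.
4th Sunday of March 2017: Mar 26 2017.

Jan 22 2017, Feb 26 2017, Mar 26 2017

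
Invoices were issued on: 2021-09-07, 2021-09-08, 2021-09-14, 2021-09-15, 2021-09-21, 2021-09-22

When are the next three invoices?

2021-09-28, 2021-09-29, 2021-10-05

Gaps: 1, 6, 1, 6, 1 days — not constant, but cyclic with period 2.
The events fall on every Tuesday and Wednesday.
The following Tuesday is 2021-09-28.
Next Wednesday: 2021-09-29.
The following Tuesday is 2021-10-05.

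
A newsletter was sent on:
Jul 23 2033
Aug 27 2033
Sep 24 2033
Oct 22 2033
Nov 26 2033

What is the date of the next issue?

These are Saturdays at 28- or 35-day spacing (35, 28, 28, 35).
The pattern: 4th Saturday of the month.
4th Saturday of December 2033: Dec 24 2033.

Dec 24 2033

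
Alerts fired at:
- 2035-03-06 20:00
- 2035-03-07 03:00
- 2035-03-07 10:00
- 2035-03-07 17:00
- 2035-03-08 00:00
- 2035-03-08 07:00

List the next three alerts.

The interval is a steady 7 hours (7, 7, 7, 7, 7).
2035-03-08 07:00 + 7 h = 2035-03-08 14:00.
2035-03-08 14:00 + 7 h = 2035-03-08 21:00.
2035-03-08 21:00 + 7 h = 2035-03-09 04:00.

2035-03-08 14:00, 2035-03-08 21:00, 2035-03-09 04:00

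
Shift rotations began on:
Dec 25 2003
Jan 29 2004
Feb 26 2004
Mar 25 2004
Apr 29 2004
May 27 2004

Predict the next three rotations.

These are Thursdays with 35, 28, 28, 35, 28-day gaps.
Each is the final Thursday of its month — Jan 29 2004 is past the 28th, so '4th Thursday' doesn't fit.
Last Thursday of June 2004: Jun 24 2004.
July 2004 ends with Thursday Jul 29 2004.
Last Thursday of August 2004: Aug 26 2004.

Jun 24 2004, Jul 29 2004, Aug 26 2004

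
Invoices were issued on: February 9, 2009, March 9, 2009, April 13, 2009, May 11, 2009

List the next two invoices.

June 8, 2009; July 13, 2009

All dates are Mondays, 28, 35, 28 days apart.
Specifically, the 2nd Monday of each month.
2nd Monday of June 2009: June 8, 2009.
July 2009 — 2nd Monday is July 13, 2009.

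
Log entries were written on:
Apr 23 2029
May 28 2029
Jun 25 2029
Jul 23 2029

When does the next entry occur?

Aug 27 2029

All dates are Mondays, 35, 28, 28 days apart.
Specifically, the 4th Monday of each month.
August 2029 — 4th Monday is Aug 27 2029.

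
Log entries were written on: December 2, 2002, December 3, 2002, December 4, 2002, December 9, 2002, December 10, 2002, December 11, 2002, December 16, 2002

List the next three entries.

December 17, 2002; December 18, 2002; December 23, 2002

The gap pattern 1, 1, 5, 1, 1, 5 repeats every 3 events.
These are the Mondays, Tuesdays and Wednesdays of each week.
Next Tuesday: December 17, 2002.
The following Wednesday is December 18, 2002.
Next Monday: December 23, 2002.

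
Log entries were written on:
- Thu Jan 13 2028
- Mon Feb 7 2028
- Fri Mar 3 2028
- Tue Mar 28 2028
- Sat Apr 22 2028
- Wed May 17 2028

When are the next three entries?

The spacing is 25, 25, 25, 25, 25 days — always 25 days.
Wed May 17 2028 + 25 days = Sun Jun 11 2028.
Sun Jun 11 2028 + 25 days = Thu Jul 6 2028.
Thu Jul 6 2028 + 25 days = Mon Jul 31 2028.

Sun Jun 11 2028, Thu Jul 6 2028, Mon Jul 31 2028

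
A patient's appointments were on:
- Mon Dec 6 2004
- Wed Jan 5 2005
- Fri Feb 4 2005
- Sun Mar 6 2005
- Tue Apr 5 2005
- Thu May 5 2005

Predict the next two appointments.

Sat Jun 4 2005, Mon Jul 4 2005

The spacing is 30, 30, 30, 30, 30 days — always 30 days.
Thu May 5 2005 + 30 days = Sat Jun 4 2005.
Sat Jun 4 2005 + 30 days = Mon Jul 4 2005.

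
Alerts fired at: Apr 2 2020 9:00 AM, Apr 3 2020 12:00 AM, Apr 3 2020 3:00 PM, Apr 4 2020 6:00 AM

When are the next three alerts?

Apr 4 2020 9:00 PM, Apr 5 2020 12:00 PM, Apr 6 2020 3:00 AM

Spacing: 15, 15, 15 h — constant 15 h.
Apr 4 2020 6:00 AM + 15 h = Apr 4 2020 9:00 PM.
Apr 4 2020 9:00 PM + 15 h = Apr 5 2020 12:00 PM.
Apr 5 2020 12:00 PM + 15 h = Apr 6 2020 3:00 AM.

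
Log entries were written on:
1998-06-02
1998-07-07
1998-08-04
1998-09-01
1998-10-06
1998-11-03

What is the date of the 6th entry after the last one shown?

These are Tuesdays at 28- or 35-day spacing (35, 28, 28, 35, 28).
The pattern: 1st Tuesday of the month.
1st Tuesday of December 1998: 1998-12-01.
January 1999 — 1st Tuesday is 1999-01-05.
February 1999 — 1st Tuesday is 1999-02-02.
1st Tuesday of March 1999: 1999-03-02.
April 1999 — 1st Tuesday is 1999-04-06.
1st Tuesday of May 1999: 1999-05-04.

1999-05-04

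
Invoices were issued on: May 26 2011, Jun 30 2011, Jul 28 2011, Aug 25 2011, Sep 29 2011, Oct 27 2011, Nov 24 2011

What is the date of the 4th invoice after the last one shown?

These are Thursdays with 35, 28, 28, 35, 28, 28-day gaps.
Each is the final Thursday of its month — Jun 30 2011 is past the 28th, so '4th Thursday' doesn't fit.
Last Thursday of December 2011: Dec 29 2011.
Last Thursday of January 2012: Jan 26 2012.
February 2012 ends with Thursday Feb 23 2012.
Last Thursday of March 2012: Mar 29 2012.

Mar 29 2012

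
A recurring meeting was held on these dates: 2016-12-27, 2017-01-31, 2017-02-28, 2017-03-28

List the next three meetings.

2017-04-25, 2017-05-30, 2017-06-27

Every date is a Tuesday; gaps 35, 28, 28 days.
Each is the last Tuesday of its month (at least one falls on the 29th or later, ruling out '4th Tuesday').
April 2017 ends with Tuesday 2017-04-25.
May 2017 ends with Tuesday 2017-05-30.
June 2017 ends with Tuesday 2017-06-27.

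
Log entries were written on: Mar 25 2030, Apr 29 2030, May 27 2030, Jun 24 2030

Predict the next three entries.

All Mondays; the gaps (35, 28, 28) vary with month length.
This is the last Monday of each month.
July 2030 ends with Monday Jul 29 2030.
Last Monday of August 2030: Aug 26 2030.
September 2030 ends with Monday Sep 30 2030.

Jul 29 2030, Aug 26 2030, Sep 30 2030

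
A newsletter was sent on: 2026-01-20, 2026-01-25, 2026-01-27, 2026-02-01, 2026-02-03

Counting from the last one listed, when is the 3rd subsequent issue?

2026-02-15

Every event lands on a Tuesday or Sunday (gaps cycle 5, 2, 5, 2).
So the schedule is: every Tuesday and Sunday.
Next Sunday: 2026-02-08.
Next Tuesday: 2026-02-10.
The following Sunday is 2026-02-15.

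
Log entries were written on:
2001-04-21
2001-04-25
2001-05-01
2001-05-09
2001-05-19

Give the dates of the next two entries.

Intervals are 4, 6, 8, 10 days — an arithmetic progression with common difference 2.
Next gap: 12 days. 2001-05-19 + 12 days = 2001-05-31.
Next gap: 14 days. 2001-05-31 + 14 days = 2001-06-14.

2001-05-31, 2001-06-14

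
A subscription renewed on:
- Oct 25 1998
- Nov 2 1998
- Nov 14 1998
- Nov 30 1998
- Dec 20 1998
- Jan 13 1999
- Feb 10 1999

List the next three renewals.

Intervals are 8, 12, 16, 20, 24, 28 days — an arithmetic progression with common difference 4.
Next gap: 32 days. Feb 10 1999 + 32 days = Mar 14 1999.
Next gap: 36 days. Mar 14 1999 + 36 days = Apr 19 1999.
Next gap: 40 days. Apr 19 1999 + 40 days = May 29 1999.

Mar 14 1999, Apr 19 1999, May 29 1999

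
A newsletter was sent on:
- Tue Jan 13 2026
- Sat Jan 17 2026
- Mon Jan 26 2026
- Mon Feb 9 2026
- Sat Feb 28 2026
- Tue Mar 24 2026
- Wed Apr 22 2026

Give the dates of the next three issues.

Gaps: 4, 9, 14, 19, 24, 29 days — each gap is 5 larger than the previous one.
Next gap: 34 days. Wed Apr 22 2026 + 34 days = Tue May 26 2026.
Next gap: 39 days. Tue May 26 2026 + 39 days = Sat Jul 4 2026.
Next gap: 44 days. Sat Jul 4 2026 + 44 days = Mon Aug 17 2026.

Tue May 26 2026, Sat Jul 4 2026, Mon Aug 17 2026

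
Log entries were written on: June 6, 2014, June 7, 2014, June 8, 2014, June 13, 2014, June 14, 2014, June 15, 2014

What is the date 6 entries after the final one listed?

June 29, 2014

The gap pattern 1, 1, 5, 1, 1 repeats every 3 events.
These are the Fridays, Saturdays and Sundays of each week.
Next Friday: June 20, 2014.
Next Saturday: June 21, 2014.
The following Sunday is June 22, 2014.
The following Friday is June 27, 2014.
The following Saturday is June 28, 2014.
The following Sunday is June 29, 2014.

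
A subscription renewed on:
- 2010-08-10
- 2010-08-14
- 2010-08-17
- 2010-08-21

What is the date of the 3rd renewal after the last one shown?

Gaps: 4, 3, 4 days — not constant, but cyclic with period 2.
The events fall on every Tuesday and Saturday.
Next Tuesday: 2010-08-24.
Next Saturday: 2010-08-28.
Next Tuesday: 2010-08-31.

2010-08-31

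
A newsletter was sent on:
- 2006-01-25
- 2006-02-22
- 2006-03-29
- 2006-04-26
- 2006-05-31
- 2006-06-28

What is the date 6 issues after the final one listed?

Every date is a Wednesday; gaps 28, 35, 28, 35, 28 days.
Each is the last Wednesday of its month (at least one falls on the 29th or later, ruling out '4th Wednesday').
Last Wednesday of July 2006: 2006-07-26.
August 2006 ends with Wednesday 2006-08-30.
September 2006 ends with Wednesday 2006-09-27.
Last Wednesday of October 2006: 2006-10-25.
Last Wednesday of November 2006: 2006-11-29.
Last Wednesday of December 2006: 2006-12-27.

2006-12-27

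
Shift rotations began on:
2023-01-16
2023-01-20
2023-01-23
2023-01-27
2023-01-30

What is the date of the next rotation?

Every event lands on a Monday or Friday (gaps cycle 4, 3, 4, 3).
So the schedule is: every Monday and Friday.
The following Friday is 2023-02-03.

2023-02-03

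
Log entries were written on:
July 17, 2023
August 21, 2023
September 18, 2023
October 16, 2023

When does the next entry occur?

These are Mondays at 28- or 35-day spacing (35, 28, 28).
The pattern: 3rd Monday of the month.
November 2023 — 3rd Monday is November 20, 2023.

November 20, 2023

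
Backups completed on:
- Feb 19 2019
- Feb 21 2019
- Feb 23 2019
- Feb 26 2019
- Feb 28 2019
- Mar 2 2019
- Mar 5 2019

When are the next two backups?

Gaps: 2, 2, 3, 2, 2, 3 days — not constant, but cyclic with period 3.
The events fall on every Tuesday, Thursday and Saturday.
Next Thursday: Mar 7 2019.
Next Saturday: Mar 9 2019.

Mar 7 2019, Mar 9 2019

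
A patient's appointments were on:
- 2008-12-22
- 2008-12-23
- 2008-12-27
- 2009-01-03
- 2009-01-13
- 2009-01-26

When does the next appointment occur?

2009-02-11

The spacing grows by 3 each time: 1, 4, 7, 10, 13 days.
Next gap: 16 days. 2009-01-26 + 16 days = 2009-02-11.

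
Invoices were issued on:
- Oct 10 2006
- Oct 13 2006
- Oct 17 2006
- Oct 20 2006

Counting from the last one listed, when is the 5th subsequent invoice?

Nov 7 2006

Gaps: 3, 4, 3 days — not constant, but cyclic with period 2.
The events fall on every Tuesday and Friday.
Next Tuesday: Oct 24 2006.
The following Friday is Oct 27 2006.
The following Tuesday is Oct 31 2006.
Next Friday: Nov 3 2006.
Next Tuesday: Nov 7 2006.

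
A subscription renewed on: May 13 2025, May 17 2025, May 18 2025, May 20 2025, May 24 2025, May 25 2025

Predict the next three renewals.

May 27 2025, May 31 2025, Jun 1 2025

Every event lands on a Tuesday or Saturday or Sunday (gaps cycle 4, 1, 2, 4, 1).
So the schedule is: every Tuesday, Saturday and Sunday.
Next Tuesday: May 27 2025.
Next Saturday: May 31 2025.
The following Sunday is Jun 1 2025.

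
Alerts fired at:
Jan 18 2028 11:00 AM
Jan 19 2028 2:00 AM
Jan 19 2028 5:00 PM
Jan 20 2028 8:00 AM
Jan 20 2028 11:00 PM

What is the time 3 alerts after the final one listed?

Jan 22 2028 8:00 PM

Spacing: 15, 15, 15, 15 h — constant 15 h.
Jan 20 2028 11:00 PM + 15 h = Jan 21 2028 2:00 PM.
Jan 21 2028 2:00 PM + 15 h = Jan 22 2028 5:00 AM.
Jan 22 2028 5:00 AM + 15 h = Jan 22 2028 8:00 PM.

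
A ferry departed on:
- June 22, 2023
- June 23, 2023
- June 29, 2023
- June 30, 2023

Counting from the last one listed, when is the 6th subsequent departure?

July 21, 2023

The gap pattern 1, 6, 1 repeats every 2 events.
These are the Thursdays and Fridays of each week.
The following Thursday is July 6, 2023.
The following Friday is July 7, 2023.
The following Thursday is July 13, 2023.
The following Friday is July 14, 2023.
The following Thursday is July 20, 2023.
Next Friday: July 21, 2023.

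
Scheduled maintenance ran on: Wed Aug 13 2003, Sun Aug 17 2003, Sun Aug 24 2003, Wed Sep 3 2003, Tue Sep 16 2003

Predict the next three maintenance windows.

Thu Oct 2 2003, Tue Oct 21 2003, Wed Nov 12 2003

Gaps: 4, 7, 10, 13 days — each gap is 3 larger than the previous one.
Next gap: 16 days. Tue Sep 16 2003 + 16 days = Thu Oct 2 2003.
Next gap: 19 days. Thu Oct 2 2003 + 19 days = Tue Oct 21 2003.
Next gap: 22 days. Tue Oct 21 2003 + 22 days = Wed Nov 12 2003.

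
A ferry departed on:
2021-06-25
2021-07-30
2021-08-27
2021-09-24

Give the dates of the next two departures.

2021-10-29, 2021-11-26

These are Fridays with 35, 28, 28-day gaps.
Each is the final Friday of its month — 2021-07-30 is past the 28th, so '4th Friday' doesn't fit.
Last Friday of October 2021: 2021-10-29.
November 2021 ends with Friday 2021-11-26.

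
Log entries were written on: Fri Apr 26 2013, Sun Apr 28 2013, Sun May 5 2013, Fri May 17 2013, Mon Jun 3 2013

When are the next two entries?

Tue Jun 25 2013, Mon Jul 22 2013

Intervals are 2, 7, 12, 17 days — an arithmetic progression with common difference 5.
Next gap: 22 days. Mon Jun 3 2013 + 22 days = Tue Jun 25 2013.
Next gap: 27 days. Tue Jun 25 2013 + 27 days = Mon Jul 22 2013.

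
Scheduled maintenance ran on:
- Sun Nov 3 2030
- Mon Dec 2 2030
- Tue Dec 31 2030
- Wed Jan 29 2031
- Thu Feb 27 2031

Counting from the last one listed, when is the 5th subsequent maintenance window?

Gaps between consecutive events: 29, 29, 29, 29 days — a constant 29-day interval.
Thu Feb 27 2031 + 29 days = Fri Mar 28 2031.
Fri Mar 28 2031 + 29 days = Sat Apr 26 2031.
Sat Apr 26 2031 + 29 days = Sun May 25 2031.
Sun May 25 2031 + 29 days = Mon Jun 23 2031.
Mon Jun 23 2031 + 29 days = Tue Jul 22 2031.

Tue Jul 22 2031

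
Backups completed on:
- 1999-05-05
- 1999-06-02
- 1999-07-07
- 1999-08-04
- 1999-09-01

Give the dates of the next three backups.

All dates are Wednesdays, 28, 35, 28, 28 days apart.
Specifically, the 1st Wednesday of each month.
1st Wednesday of October 1999: 1999-10-06.
November 1999 — 1st Wednesday is 1999-11-03.
December 1999 — 1st Wednesday is 1999-12-01.

1999-10-06, 1999-11-03, 1999-12-01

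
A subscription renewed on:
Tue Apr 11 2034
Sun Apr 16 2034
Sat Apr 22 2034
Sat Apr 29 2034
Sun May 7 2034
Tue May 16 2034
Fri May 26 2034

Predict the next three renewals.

Tue Jun 6 2034, Sun Jun 18 2034, Sat Jul 1 2034

Gaps: 5, 6, 7, 8, 9, 10 days — each gap is 1 larger than the previous one.
Next gap: 11 days. Fri May 26 2034 + 11 days = Tue Jun 6 2034.
Next gap: 12 days. Tue Jun 6 2034 + 12 days = Sun Jun 18 2034.
Next gap: 13 days. Sun Jun 18 2034 + 13 days = Sat Jul 1 2034.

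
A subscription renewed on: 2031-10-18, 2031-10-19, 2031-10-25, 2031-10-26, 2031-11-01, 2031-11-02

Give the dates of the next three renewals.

The gap pattern 1, 6, 1, 6, 1 repeats every 2 events.
These are the Saturdays and Sundays of each week.
The following Saturday is 2031-11-08.
Next Sunday: 2031-11-09.
Next Saturday: 2031-11-15.

2031-11-08, 2031-11-09, 2031-11-15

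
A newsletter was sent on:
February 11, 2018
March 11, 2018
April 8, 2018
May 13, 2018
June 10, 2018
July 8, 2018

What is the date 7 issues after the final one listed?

Gaps: 28, 28, 35, 28, 28 days — a mix of 28 and 35. Every date is a Sunday.
Each is the 2nd Sunday of its month.
August 2018 — 2nd Sunday is August 12, 2018.
September 2018 — 2nd Sunday is September 9, 2018.
October 2018 — 2nd Sunday is October 14, 2018.
November 2018 — 2nd Sunday is November 11, 2018.
2nd Sunday of December 2018: December 9, 2018.
2nd Sunday of January 2019: January 13, 2019.
2nd Sunday of February 2019: February 10, 2019.

February 10, 2019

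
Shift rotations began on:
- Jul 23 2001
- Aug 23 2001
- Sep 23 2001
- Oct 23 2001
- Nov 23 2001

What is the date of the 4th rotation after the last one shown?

Mar 23 2002

The day-of-month is always 23 (31, 31, 30, 31 days between events).
So this recurs on the 23rd of each month.
December 2001: Dec 23 2001.
January 2002: Jan 23 2002.
Next: February 2002 → Feb 23 2002.
Next: March 2002 → Mar 23 2002.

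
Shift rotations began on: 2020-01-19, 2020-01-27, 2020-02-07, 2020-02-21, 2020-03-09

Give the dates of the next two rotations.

Gaps: 8, 11, 14, 17 days — each gap is 3 larger than the previous one.
Next gap: 20 days. 2020-03-09 + 20 days = 2020-03-29.
Next gap: 23 days. 2020-03-29 + 23 days = 2020-04-21.

2020-03-29, 2020-04-21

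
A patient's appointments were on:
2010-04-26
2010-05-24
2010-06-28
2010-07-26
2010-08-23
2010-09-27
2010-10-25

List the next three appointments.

These are Mondays at 28- or 35-day spacing (28, 35, 28, 28, 35, 28).
The pattern: 4th Monday of the month.
4th Monday of November 2010: 2010-11-22.
4th Monday of December 2010: 2010-12-27.
4th Monday of January 2011: 2011-01-24.

2010-11-22, 2010-12-27, 2011-01-24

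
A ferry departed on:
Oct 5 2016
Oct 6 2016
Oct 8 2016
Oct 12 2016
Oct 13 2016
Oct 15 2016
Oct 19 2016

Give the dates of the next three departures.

Oct 20 2016, Oct 22 2016, Oct 26 2016

Every event lands on a Wednesday or Thursday or Saturday (gaps cycle 1, 2, 4, 1, 2, 4).
So the schedule is: every Wednesday, Thursday and Saturday.
The following Thursday is Oct 20 2016.
The following Saturday is Oct 22 2016.
The following Wednesday is Oct 26 2016.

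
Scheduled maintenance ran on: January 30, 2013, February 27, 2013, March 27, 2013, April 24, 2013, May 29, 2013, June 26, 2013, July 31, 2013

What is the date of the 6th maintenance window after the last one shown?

January 29, 2014

Every date is a Wednesday; gaps 28, 28, 28, 35, 28, 35 days.
Each is the last Wednesday of its month (at least one falls on the 29th or later, ruling out '4th Wednesday').
August 2013 ends with Wednesday August 28, 2013.
September 2013 ends with Wednesday September 25, 2013.
Last Wednesday of October 2013: October 30, 2013.
Last Wednesday of November 2013: November 27, 2013.
December 2013 ends with Wednesday December 25, 2013.
Last Wednesday of January 2014: January 29, 2014.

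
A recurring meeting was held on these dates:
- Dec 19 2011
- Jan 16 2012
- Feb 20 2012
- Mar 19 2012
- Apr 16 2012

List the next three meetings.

May 21 2012, Jun 18 2012, Jul 16 2012

All dates are Mondays, 28, 35, 28, 28 days apart.
Specifically, the 3rd Monday of each month.
3rd Monday of May 2012: May 21 2012.
June 2012 — 3rd Monday is Jun 18 2012.
July 2012 — 3rd Monday is Jul 16 2012.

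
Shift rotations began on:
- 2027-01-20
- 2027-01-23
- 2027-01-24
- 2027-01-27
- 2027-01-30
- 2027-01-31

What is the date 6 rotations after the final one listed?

Gaps: 3, 1, 3, 3, 1 days — not constant, but cyclic with period 3.
The events fall on every Wednesday, Saturday and Sunday.
The following Wednesday is 2027-02-03.
Next Saturday: 2027-02-06.
The following Sunday is 2027-02-07.
The following Wednesday is 2027-02-10.
The following Saturday is 2027-02-13.
The following Sunday is 2027-02-14.

2027-02-14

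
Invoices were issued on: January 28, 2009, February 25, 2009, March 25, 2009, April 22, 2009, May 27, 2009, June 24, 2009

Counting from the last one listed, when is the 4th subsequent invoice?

October 28, 2009

All dates are Wednesdays, 28, 28, 28, 35, 28 days apart.
Specifically, the 4th Wednesday of each month.
4th Wednesday of July 2009: July 22, 2009.
4th Wednesday of August 2009: August 26, 2009.
September 2009 — 4th Wednesday is September 23, 2009.
4th Wednesday of October 2009: October 28, 2009.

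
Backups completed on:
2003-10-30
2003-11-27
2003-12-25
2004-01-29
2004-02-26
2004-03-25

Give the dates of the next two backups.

Every date is a Thursday; gaps 28, 28, 35, 28, 28 days.
Each is the last Thursday of its month (at least one falls on the 29th or later, ruling out '4th Thursday').
April 2004 ends with Thursday 2004-04-29.
Last Thursday of May 2004: 2004-05-27.

2004-04-29, 2004-05-27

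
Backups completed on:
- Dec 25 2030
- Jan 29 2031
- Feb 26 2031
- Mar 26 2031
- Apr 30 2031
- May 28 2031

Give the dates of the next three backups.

Jun 25 2031, Jul 30 2031, Aug 27 2031

All Wednesdays; the gaps (35, 28, 28, 35, 28) vary with month length.
This is the last Wednesday of each month.
Last Wednesday of June 2031: Jun 25 2031.
Last Wednesday of July 2031: Jul 30 2031.
August 2031 ends with Wednesday Aug 27 2031.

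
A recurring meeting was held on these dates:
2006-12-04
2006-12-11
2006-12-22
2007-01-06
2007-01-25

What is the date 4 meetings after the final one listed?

Intervals are 7, 11, 15, 19 days — an arithmetic progression with common difference 4.
Next gap: 23 days. 2007-01-25 + 23 days = 2007-02-17.
Next gap: 27 days. 2007-02-17 + 27 days = 2007-03-16.
Next gap: 31 days. 2007-03-16 + 31 days = 2007-04-16.
Next gap: 35 days. 2007-04-16 + 35 days = 2007-05-21.

2007-05-21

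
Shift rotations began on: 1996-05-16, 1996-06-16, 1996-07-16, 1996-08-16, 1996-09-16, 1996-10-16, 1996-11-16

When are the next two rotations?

1996-12-16, 1997-01-16

Gaps: 31, 30, 31, 31, 30, 31 days — not constant. Every event is on the 16th of the month.
Pattern: the 16th of each month.
December 1996: 1996-12-16.
January 1997: 1997-01-16.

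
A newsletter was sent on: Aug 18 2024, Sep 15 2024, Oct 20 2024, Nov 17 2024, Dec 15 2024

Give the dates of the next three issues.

Gaps: 28, 35, 28, 28 days — a mix of 28 and 35. Every date is a Sunday.
Each is the 3rd Sunday of its month.
January 2025 — 3rd Sunday is Jan 19 2025.
3rd Sunday of February 2025: Feb 16 2025.
3rd Sunday of March 2025: Mar 16 2025.

Jan 19 2025, Feb 16 2025, Mar 16 2025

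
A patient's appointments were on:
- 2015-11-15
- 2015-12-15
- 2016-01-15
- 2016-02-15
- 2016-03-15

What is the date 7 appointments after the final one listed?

Each date is the 15th; the gaps (30, 31, 31, 29) track the month lengths.
The rule is the 15th of each month.
April 2016: 2016-04-15.
May 2016: 2016-05-15.
Next: June 2016 → 2016-06-15.
Next: July 2016 → 2016-07-15.
Next: August 2016 → 2016-08-15.
September 2016: 2016-09-15.
October 2016: 2016-10-15.

2016-10-15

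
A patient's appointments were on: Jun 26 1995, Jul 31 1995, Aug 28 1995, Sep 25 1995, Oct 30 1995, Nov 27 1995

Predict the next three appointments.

Dec 25 1995, Jan 29 1996, Feb 26 1996

All Mondays; the gaps (35, 28, 28, 35, 28) vary with month length.
This is the last Monday of each month.
Last Monday of December 1995: Dec 25 1995.
January 1996 ends with Monday Jan 29 1996.
Last Monday of February 1996: Feb 26 1996.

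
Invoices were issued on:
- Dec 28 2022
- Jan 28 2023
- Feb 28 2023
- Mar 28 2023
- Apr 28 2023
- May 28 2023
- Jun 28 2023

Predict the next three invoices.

Gaps: 31, 31, 28, 31, 30, 31 days — not constant. Every event is on the 28th of the month.
Pattern: the 28th of each month.
Next: July 2023 → Jul 28 2023.
Next: August 2023 → Aug 28 2023.
September 2023: Sep 28 2023.

Jul 28 2023, Aug 28 2023, Sep 28 2023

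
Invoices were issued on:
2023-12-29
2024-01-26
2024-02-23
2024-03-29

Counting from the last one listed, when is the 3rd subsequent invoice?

All Fridays; the gaps (28, 28, 35) vary with month length.
This is the last Friday of each month.
Last Friday of April 2024: 2024-04-26.
Last Friday of May 2024: 2024-05-31.
June 2024 ends with Friday 2024-06-28.

2024-06-28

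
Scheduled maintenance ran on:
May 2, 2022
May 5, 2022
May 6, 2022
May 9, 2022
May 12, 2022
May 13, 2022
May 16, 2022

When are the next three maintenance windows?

Gaps: 3, 1, 3, 3, 1, 3 days — not constant, but cyclic with period 3.
The events fall on every Monday, Thursday and Friday.
The following Thursday is May 19, 2022.
Next Friday: May 20, 2022.
The following Monday is May 23, 2022.

May 19, 2022; May 20, 2022; May 23, 2022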